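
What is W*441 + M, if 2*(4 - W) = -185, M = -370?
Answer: 84373/2 ≈ 42187.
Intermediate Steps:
W = 193/2 (W = 4 - ½*(-185) = 4 + 185/2 = 193/2 ≈ 96.500)
W*441 + M = (193/2)*441 - 370 = 85113/2 - 370 = 84373/2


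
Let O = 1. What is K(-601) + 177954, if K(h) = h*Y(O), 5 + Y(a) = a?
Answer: 180358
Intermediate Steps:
Y(a) = -5 + a
K(h) = -4*h (K(h) = h*(-5 + 1) = h*(-4) = -4*h)
K(-601) + 177954 = -4*(-601) + 177954 = 2404 + 177954 = 180358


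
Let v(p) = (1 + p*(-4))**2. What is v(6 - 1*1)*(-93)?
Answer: -33573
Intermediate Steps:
v(p) = (1 - 4*p)**2
v(6 - 1*1)*(-93) = (-1 + 4*(6 - 1*1))**2*(-93) = (-1 + 4*(6 - 1))**2*(-93) = (-1 + 4*5)**2*(-93) = (-1 + 20)**2*(-93) = 19**2*(-93) = 361*(-93) = -33573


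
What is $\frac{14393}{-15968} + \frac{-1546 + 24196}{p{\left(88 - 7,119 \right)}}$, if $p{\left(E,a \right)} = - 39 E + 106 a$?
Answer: $\frac{45117877}{30195488} \approx 1.4942$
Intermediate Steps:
$\frac{14393}{-15968} + \frac{-1546 + 24196}{p{\left(88 - 7,119 \right)}} = \frac{14393}{-15968} + \frac{-1546 + 24196}{- 39 \left(88 - 7\right) + 106 \cdot 119} = 14393 \left(- \frac{1}{15968}\right) + \frac{22650}{\left(-39\right) 81 + 12614} = - \frac{14393}{15968} + \frac{22650}{-3159 + 12614} = - \frac{14393}{15968} + \frac{22650}{9455} = - \frac{14393}{15968} + 22650 \cdot \frac{1}{9455} = - \frac{14393}{15968} + \frac{4530}{1891} = \frac{45117877}{30195488}$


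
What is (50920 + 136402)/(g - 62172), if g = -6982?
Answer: -93661/34577 ≈ -2.7088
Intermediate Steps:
(50920 + 136402)/(g - 62172) = (50920 + 136402)/(-6982 - 62172) = 187322/(-69154) = 187322*(-1/69154) = -93661/34577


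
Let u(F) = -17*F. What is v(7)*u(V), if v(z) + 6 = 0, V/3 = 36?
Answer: 11016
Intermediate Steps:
V = 108 (V = 3*36 = 108)
v(z) = -6 (v(z) = -6 + 0 = -6)
v(7)*u(V) = -(-102)*108 = -6*(-1836) = 11016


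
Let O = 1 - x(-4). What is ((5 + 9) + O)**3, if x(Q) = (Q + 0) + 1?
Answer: 5832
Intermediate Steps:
x(Q) = 1 + Q (x(Q) = Q + 1 = 1 + Q)
O = 4 (O = 1 - (1 - 4) = 1 - 1*(-3) = 1 + 3 = 4)
((5 + 9) + O)**3 = ((5 + 9) + 4)**3 = (14 + 4)**3 = 18**3 = 5832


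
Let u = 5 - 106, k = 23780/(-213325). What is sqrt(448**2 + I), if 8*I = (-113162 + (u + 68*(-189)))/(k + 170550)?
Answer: sqrt(42507170696377947447916301)/14553021988 ≈ 448.00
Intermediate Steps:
k = -4756/42665 (k = 23780*(-1/213325) = -4756/42665 ≈ -0.11147)
u = -101
I = -5380696475/58212087952 (I = ((-113162 + (-101 + 68*(-189)))/(-4756/42665 + 170550))/8 = ((-113162 + (-101 - 12852))/(7276510994/42665))/8 = ((-113162 - 12953)*(42665/7276510994))/8 = (-126115*42665/7276510994)/8 = (1/8)*(-5380696475/7276510994) = -5380696475/58212087952 ≈ -0.092433)
sqrt(448**2 + I) = sqrt(448**2 - 5380696475/58212087952) = sqrt(200704 - 5380696475/58212087952) = sqrt(11683393519621733/58212087952) = sqrt(42507170696377947447916301)/14553021988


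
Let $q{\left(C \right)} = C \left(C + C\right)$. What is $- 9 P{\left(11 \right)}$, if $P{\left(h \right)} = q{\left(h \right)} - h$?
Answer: $-2079$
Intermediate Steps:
$q{\left(C \right)} = 2 C^{2}$ ($q{\left(C \right)} = C 2 C = 2 C^{2}$)
$P{\left(h \right)} = - h + 2 h^{2}$ ($P{\left(h \right)} = 2 h^{2} - h = - h + 2 h^{2}$)
$- 9 P{\left(11 \right)} = - 9 \cdot 11 \left(-1 + 2 \cdot 11\right) = - 9 \cdot 11 \left(-1 + 22\right) = - 9 \cdot 11 \cdot 21 = \left(-9\right) 231 = -2079$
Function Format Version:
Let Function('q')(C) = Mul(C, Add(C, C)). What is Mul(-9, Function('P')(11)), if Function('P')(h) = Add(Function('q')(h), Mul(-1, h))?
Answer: -2079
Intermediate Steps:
Function('q')(C) = Mul(2, Pow(C, 2)) (Function('q')(C) = Mul(C, Mul(2, C)) = Mul(2, Pow(C, 2)))
Function('P')(h) = Add(Mul(-1, h), Mul(2, Pow(h, 2))) (Function('P')(h) = Add(Mul(2, Pow(h, 2)), Mul(-1, h)) = Add(Mul(-1, h), Mul(2, Pow(h, 2))))
Mul(-9, Function('P')(11)) = Mul(-9, Mul(11, Add(-1, Mul(2, 11)))) = Mul(-9, Mul(11, Add(-1, 22))) = Mul(-9, Mul(11, 21)) = Mul(-9, 231) = -2079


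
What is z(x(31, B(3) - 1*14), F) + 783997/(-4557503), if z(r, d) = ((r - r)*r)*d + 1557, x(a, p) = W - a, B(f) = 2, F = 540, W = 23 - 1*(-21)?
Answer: 7095248174/4557503 ≈ 1556.8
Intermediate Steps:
W = 44 (W = 23 + 21 = 44)
x(a, p) = 44 - a
z(r, d) = 1557 (z(r, d) = (0*r)*d + 1557 = 0*d + 1557 = 0 + 1557 = 1557)
z(x(31, B(3) - 1*14), F) + 783997/(-4557503) = 1557 + 783997/(-4557503) = 1557 + 783997*(-1/4557503) = 1557 - 783997/4557503 = 7095248174/4557503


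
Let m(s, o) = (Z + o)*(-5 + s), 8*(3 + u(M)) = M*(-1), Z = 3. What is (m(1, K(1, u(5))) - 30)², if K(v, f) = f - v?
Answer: 2209/4 ≈ 552.25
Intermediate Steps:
u(M) = -3 - M/8 (u(M) = -3 + (M*(-1))/8 = -3 + (-M)/8 = -3 - M/8)
m(s, o) = (-5 + s)*(3 + o) (m(s, o) = (3 + o)*(-5 + s) = (-5 + s)*(3 + o))
(m(1, K(1, u(5))) - 30)² = ((-15 - 5*((-3 - ⅛*5) - 1*1) + 3*1 + ((-3 - ⅛*5) - 1*1)*1) - 30)² = ((-15 - 5*((-3 - 5/8) - 1) + 3 + ((-3 - 5/8) - 1)*1) - 30)² = ((-15 - 5*(-29/8 - 1) + 3 + (-29/8 - 1)*1) - 30)² = ((-15 - 5*(-37/8) + 3 - 37/8*1) - 30)² = ((-15 + 185/8 + 3 - 37/8) - 30)² = (13/2 - 30)² = (-47/2)² = 2209/4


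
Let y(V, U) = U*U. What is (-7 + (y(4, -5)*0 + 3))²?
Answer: 16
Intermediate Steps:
y(V, U) = U²
(-7 + (y(4, -5)*0 + 3))² = (-7 + ((-5)²*0 + 3))² = (-7 + (25*0 + 3))² = (-7 + (0 + 3))² = (-7 + 3)² = (-4)² = 16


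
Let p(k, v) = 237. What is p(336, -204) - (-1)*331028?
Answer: 331265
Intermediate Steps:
p(336, -204) - (-1)*331028 = 237 - (-1)*331028 = 237 - 1*(-331028) = 237 + 331028 = 331265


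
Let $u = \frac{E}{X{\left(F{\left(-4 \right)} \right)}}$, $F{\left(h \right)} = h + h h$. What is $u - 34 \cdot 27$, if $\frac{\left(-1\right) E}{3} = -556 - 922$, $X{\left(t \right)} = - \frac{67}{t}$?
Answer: $- \frac{114714}{67} \approx -1712.1$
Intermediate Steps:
$F{\left(h \right)} = h + h^{2}$
$E = 4434$ ($E = - 3 \left(-556 - 922\right) = \left(-3\right) \left(-1478\right) = 4434$)
$u = - \frac{53208}{67}$ ($u = \frac{4434}{\left(-67\right) \frac{1}{\left(-4\right) \left(1 - 4\right)}} = \frac{4434}{\left(-67\right) \frac{1}{\left(-4\right) \left(-3\right)}} = \frac{4434}{\left(-67\right) \frac{1}{12}} = \frac{4434}{- \frac{67}{12}} = 4434 \left(- \frac{12}{67}\right) = - \frac{53208}{67} \approx -794.15$)
$u - 34 \cdot 27 = - \frac{53208}{67} - 34 \cdot 27 = - \frac{53208}{67} - 918 = - \frac{114714}{67}$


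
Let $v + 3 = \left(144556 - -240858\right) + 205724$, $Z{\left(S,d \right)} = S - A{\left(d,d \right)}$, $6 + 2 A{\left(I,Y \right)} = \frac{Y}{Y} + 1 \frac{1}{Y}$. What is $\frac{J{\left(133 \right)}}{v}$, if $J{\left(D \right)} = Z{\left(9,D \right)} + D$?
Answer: $\frac{6406}{26206985} \approx 0.00024444$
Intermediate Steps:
$A{\left(I,Y \right)} = - \frac{5}{2} + \frac{1}{2 Y}$ ($A{\left(I,Y \right)} = -3 + \frac{\frac{Y}{Y} + 1 \frac{1}{Y}}{2} = -3 + \frac{1 + \frac{1}{Y}}{2} = -3 + \left(\frac{1}{2} + \frac{1}{2 Y}\right) = - \frac{5}{2} + \frac{1}{2 Y}$)
$Z{\left(S,d \right)} = S - \frac{1 - 5 d}{2 d}$
$v = 591135$ ($v = -3 + \left(\left(144556 - -240858\right) + 205724\right) = -3 + \left(\left(144556 + 240858\right) + 205724\right) = -3 + \left(385414 + 205724\right) = -3 + 591138 = 591135$)
$J{\left(D \right)} = \frac{23}{2} + D - \frac{1}{2 D}$ ($J{\left(D \right)} = \left(\frac{5}{2} + 9 - \frac{1}{2 D}\right) + D = \left(\frac{23}{2} - \frac{1}{2 D}\right) + D = \frac{23}{2} + D - \frac{1}{2 D}$)
$\frac{J{\left(133 \right)}}{v} = \frac{\frac{23}{2} + 133 - \frac{1}{2 \cdot 133}}{591135} = \left(\frac{23}{2} + 133 - \frac{1}{266}\right) \frac{1}{591135} = \frac{19218}{133} \cdot \frac{1}{591135} = \frac{6406}{26206985}$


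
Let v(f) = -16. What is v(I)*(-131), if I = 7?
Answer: 2096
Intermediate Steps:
v(I)*(-131) = -16*(-131) = 2096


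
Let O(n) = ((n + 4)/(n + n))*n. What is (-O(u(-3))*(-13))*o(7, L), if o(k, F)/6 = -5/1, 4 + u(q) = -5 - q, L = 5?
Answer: 390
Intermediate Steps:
u(q) = -9 - q (u(q) = -4 + (-5 - q) = -9 - q)
o(k, F) = -30 (o(k, F) = 6*(-5/1) = 6*(-5*1) = 6*(-5) = -30)
O(n) = 2 + n/2 (O(n) = ((4 + n)/((2*n)))*n = ((4 + n)*(1/(2*n)))*n = ((4 + n)/(2*n))*n = 2 + n/2)
(-O(u(-3))*(-13))*o(7, L) = (-(2 + (-9 - 1*(-3))/2)*(-13))*(-30) = (-(2 + (-9 + 3)/2)*(-13))*(-30) = (-(2 + (1/2)*(-6))*(-13))*(-30) = (-(2 - 3)*(-13))*(-30) = (-1*(-1)*(-13))*(-30) = (1*(-13))*(-30) = -13*(-30) = 390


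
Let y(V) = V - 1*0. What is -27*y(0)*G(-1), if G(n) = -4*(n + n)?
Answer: 0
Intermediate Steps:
G(n) = -8*n
y(V) = V (y(V) = V + 0 = V)
-27*y(0)*G(-1) = -0*(-8*(-1)) = -0*8 = -27*0 = 0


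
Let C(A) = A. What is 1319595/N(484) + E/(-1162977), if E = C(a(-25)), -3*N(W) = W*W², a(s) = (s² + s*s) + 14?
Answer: -4747288101601/131858220614208 ≈ -0.036003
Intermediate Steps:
a(s) = 14 + 2*s² (a(s) = (s² + s²) + 14 = 2*s² + 14 = 14 + 2*s²)
N(W) = -W³/3 (N(W) = -W*W²/3 = -W³/3)
E = 1264 (E = 14 + 2*(-25)² = 14 + 2*625 = 14 + 1250 = 1264)
1319595/N(484) + E/(-1162977) = 1319595/((-⅓*484³)) + 1264/(-1162977) = 1319595/((-⅓*113379904)) + 1264*(-1/1162977) = 1319595/(-113379904/3) - 1264/1162977 = 1319595*(-3/113379904) - 1264/1162977 = -3958785/113379904 - 1264/1162977 = -4747288101601/131858220614208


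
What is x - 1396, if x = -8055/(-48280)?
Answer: -13478165/9656 ≈ -1395.8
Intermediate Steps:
x = 1611/9656 (x = -8055*(-1/48280) = 1611/9656 ≈ 0.16684)
x - 1396 = 1611/9656 - 1396 = -13478165/9656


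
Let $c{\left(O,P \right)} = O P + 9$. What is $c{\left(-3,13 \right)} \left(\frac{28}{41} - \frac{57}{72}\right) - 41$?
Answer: $- \frac{6189}{164} \approx -37.738$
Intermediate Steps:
$c{\left(O,P \right)} = 9 + O P$
$c{\left(-3,13 \right)} \left(\frac{28}{41} - \frac{57}{72}\right) - 41 = \left(9 - 39\right) \left(\frac{28}{41} - \frac{57}{72}\right) - 41 = \left(9 - 39\right) \left(28 \cdot \frac{1}{41} - \frac{19}{24}\right) - 41 = - 30 \left(\frac{28}{41} - \frac{19}{24}\right) - 41 = \left(-30\right) \left(- \frac{107}{984}\right) - 41 = \frac{535}{164} - 41 = - \frac{6189}{164}$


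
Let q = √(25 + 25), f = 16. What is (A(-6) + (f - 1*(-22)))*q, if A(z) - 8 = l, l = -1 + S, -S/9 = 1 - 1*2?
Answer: 270*√2 ≈ 381.84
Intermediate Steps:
S = 9 (S = -9*(1 - 1*2) = -9*(1 - 2) = -9*(-1) = 9)
l = 8 (l = -1 + 9 = 8)
A(z) = 16 (A(z) = 8 + 8 = 16)
q = 5*√2 (q = √50 = 5*√2 ≈ 7.0711)
(A(-6) + (f - 1*(-22)))*q = (16 + (16 - 1*(-22)))*(5*√2) = (16 + (16 + 22))*(5*√2) = (16 + 38)*(5*√2) = 54*(5*√2) = 270*√2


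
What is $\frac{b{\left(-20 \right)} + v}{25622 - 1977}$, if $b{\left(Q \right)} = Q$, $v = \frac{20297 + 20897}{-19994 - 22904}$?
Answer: $- \frac{449577}{507161605} \approx -0.00088646$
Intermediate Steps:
$v = - \frac{20597}{21449}$ ($v = \frac{41194}{-42898} = 41194 \left(- \frac{1}{42898}\right) = - \frac{20597}{21449} \approx -0.96028$)
$\frac{b{\left(-20 \right)} + v}{25622 - 1977} = \frac{-20 - \frac{20597}{21449}}{25622 - 1977} = - \frac{449577}{21449 \cdot 23645} = \left(- \frac{449577}{21449}\right) \frac{1}{23645} = - \frac{449577}{507161605}$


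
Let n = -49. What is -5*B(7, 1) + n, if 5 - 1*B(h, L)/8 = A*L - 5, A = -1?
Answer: -489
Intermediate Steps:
B(h, L) = 80 + 8*L (B(h, L) = 40 - 8*(-L - 5) = 40 - 8*(-5 - L) = 40 + (40 + 8*L) = 80 + 8*L)
-5*B(7, 1) + n = -5*(80 + 8*1) - 49 = -5*(80 + 8) - 49 = -5*88 - 49 = -440 - 49 = -489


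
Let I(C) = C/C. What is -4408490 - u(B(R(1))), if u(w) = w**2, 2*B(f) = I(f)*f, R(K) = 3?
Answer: -17633969/4 ≈ -4.4085e+6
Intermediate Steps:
I(C) = 1
B(f) = f/2 (B(f) = (1*f)/2 = f/2)
-4408490 - u(B(R(1))) = -4408490 - ((1/2)*3)**2 = -4408490 - (3/2)**2 = -4408490 - 1*9/4 = -4408490 - 9/4 = -17633969/4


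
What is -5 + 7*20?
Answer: 135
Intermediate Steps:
-5 + 7*20 = -5 + 140 = 135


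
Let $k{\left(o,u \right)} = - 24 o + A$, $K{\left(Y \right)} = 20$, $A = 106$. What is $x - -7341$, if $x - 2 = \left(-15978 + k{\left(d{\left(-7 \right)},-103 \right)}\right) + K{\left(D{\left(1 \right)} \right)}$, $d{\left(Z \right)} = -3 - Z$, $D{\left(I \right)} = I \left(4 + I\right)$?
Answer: $-8605$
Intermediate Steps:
$k{\left(o,u \right)} = 106 - 24 o$ ($k{\left(o,u \right)} = - 24 o + 106 = 106 - 24 o$)
$x = -15946$ ($x = 2 - \left(15852 + 24 \left(-3 - -7\right)\right) = 2 - \left(15852 + 24 \left(-3 + 7\right)\right) = 2 + \left(\left(-15978 + \left(106 - 96\right)\right) + 20\right) = 2 + \left(\left(-15978 + 10\right) + 20\right) = 2 + \left(-15968 + 20\right) = 2 - 15948 = -15946$)
$x - -7341 = -15946 - -7341 = -15946 + 7341 = -8605$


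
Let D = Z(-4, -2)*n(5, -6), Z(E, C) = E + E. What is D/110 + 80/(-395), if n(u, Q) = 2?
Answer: -1512/4345 ≈ -0.34799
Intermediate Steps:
Z(E, C) = 2*E
D = -16 (D = (2*(-4))*2 = -8*2 = -16)
D/110 + 80/(-395) = -16/110 + 80/(-395) = -16*1/110 + 80*(-1/395) = -8/55 - 16/79 = -1512/4345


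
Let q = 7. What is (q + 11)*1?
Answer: 18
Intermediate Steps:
(q + 11)*1 = (7 + 11)*1 = 18*1 = 18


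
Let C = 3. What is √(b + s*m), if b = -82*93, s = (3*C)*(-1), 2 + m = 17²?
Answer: I*√10209 ≈ 101.04*I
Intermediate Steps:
m = 287 (m = -2 + 17² = -2 + 289 = 287)
s = -9 (s = (3*3)*(-1) = 9*(-1) = -9)
b = -7626
√(b + s*m) = √(-7626 - 9*287) = √(-7626 - 2583) = √(-10209) = I*√10209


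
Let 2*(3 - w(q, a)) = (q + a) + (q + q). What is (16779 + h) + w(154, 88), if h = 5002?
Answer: 21509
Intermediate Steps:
w(q, a) = 3 - 3*q/2 - a/2 (w(q, a) = 3 - ((q + a) + (q + q))/2 = 3 - ((a + q) + 2*q)/2 = 3 - (a + 3*q)/2 = 3 + (-3*q/2 - a/2) = 3 - 3*q/2 - a/2)
(16779 + h) + w(154, 88) = (16779 + 5002) + (3 - 3/2*154 - ½*88) = 21781 + (3 - 231 - 44) = 21781 - 272 = 21509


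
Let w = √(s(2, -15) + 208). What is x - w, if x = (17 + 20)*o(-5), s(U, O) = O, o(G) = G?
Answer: -185 - √193 ≈ -198.89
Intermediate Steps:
w = √193 (w = √(-15 + 208) = √193 ≈ 13.892)
x = -185 (x = (17 + 20)*(-5) = 37*(-5) = -185)
x - w = -185 - √193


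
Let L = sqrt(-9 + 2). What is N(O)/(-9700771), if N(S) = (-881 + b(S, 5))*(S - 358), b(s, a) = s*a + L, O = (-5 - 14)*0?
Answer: -315398/9700771 + 358*I*sqrt(7)/9700771 ≈ -0.032513 + 9.764e-5*I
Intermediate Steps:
L = I*sqrt(7) (L = sqrt(-7) = I*sqrt(7) ≈ 2.6458*I)
O = 0 (O = -19*0 = 0)
b(s, a) = I*sqrt(7) + a*s (b(s, a) = s*a + I*sqrt(7) = a*s + I*sqrt(7) = I*sqrt(7) + a*s)
N(S) = (-358 + S)*(-881 + 5*S + I*sqrt(7)) (N(S) = (-881 + (I*sqrt(7) + 5*S))*(S - 358) = (-881 + (5*S + I*sqrt(7)))*(-358 + S) = (-881 + 5*S + I*sqrt(7))*(-358 + S) = (-358 + S)*(-881 + 5*S + I*sqrt(7)))
N(O)/(-9700771) = (315398 - 2671*0 + 0*(5*0 + I*sqrt(7)) - 358*I*sqrt(7))/(-9700771) = (315398 + 0 + 0*(0 + I*sqrt(7)) - 358*I*sqrt(7))*(-1/9700771) = (315398 + 0 + 0*(I*sqrt(7)) - 358*I*sqrt(7))*(-1/9700771) = (315398 + 0 + 0 - 358*I*sqrt(7))*(-1/9700771) = (315398 - 358*I*sqrt(7))*(-1/9700771) = -315398/9700771 + 358*I*sqrt(7)/9700771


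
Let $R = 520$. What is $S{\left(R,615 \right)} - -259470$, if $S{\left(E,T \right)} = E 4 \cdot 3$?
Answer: $265710$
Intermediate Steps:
$S{\left(E,T \right)} = 12 E$ ($S{\left(E,T \right)} = 4 E 3 = 12 E$)
$S{\left(R,615 \right)} - -259470 = 12 \cdot 520 - -259470 = 6240 + 259470 = 265710$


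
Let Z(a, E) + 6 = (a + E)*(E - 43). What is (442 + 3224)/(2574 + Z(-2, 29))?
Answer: 611/365 ≈ 1.6740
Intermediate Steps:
Z(a, E) = -6 + (-43 + E)*(E + a) (Z(a, E) = -6 + (a + E)*(E - 43) = -6 + (E + a)*(-43 + E) = -6 + (-43 + E)*(E + a))
(442 + 3224)/(2574 + Z(-2, 29)) = (442 + 3224)/(2574 + (-6 + 29**2 - 43*29 - 43*(-2) + 29*(-2))) = 3666/(2574 + (-6 + 841 - 1247 + 86 - 58)) = 3666/(2574 - 384) = 3666/2190 = 3666*(1/2190) = 611/365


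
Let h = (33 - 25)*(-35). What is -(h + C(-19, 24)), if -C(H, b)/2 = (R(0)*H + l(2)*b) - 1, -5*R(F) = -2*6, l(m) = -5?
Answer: -266/5 ≈ -53.200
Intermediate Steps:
R(F) = 12/5 (R(F) = -(-2)*6/5 = -⅕*(-12) = 12/5)
C(H, b) = 2 + 10*b - 24*H/5 (C(H, b) = -2*((12*H/5 - 5*b) - 1) = -2*((-5*b + 12*H/5) - 1) = -2*(-1 - 5*b + 12*H/5) = 2 + 10*b - 24*H/5)
h = -280 (h = 8*(-35) = -280)
-(h + C(-19, 24)) = -(-280 + (2 + 10*24 - 24/5*(-19))) = -(-280 + (2 + 240 + 456/5)) = -(-280 + 1666/5) = -1*266/5 = -266/5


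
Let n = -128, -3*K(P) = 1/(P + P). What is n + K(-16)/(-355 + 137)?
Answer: -2678785/20928 ≈ -128.00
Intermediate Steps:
K(P) = -1/(6*P) (K(P) = -1/(3*(P + P)) = -1/(2*P)/3 = -1/(6*P))
n + K(-16)/(-355 + 137) = -128 + (-1/6/(-16))/(-355 + 137) = -128 - 1/6*(-1/16)/(-218) = -128 + (1/96)*(-1/218) = -128 - 1/20928 = -2678785/20928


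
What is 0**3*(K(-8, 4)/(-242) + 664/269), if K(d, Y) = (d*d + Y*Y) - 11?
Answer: 0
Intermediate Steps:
K(d, Y) = -11 + Y**2 + d**2 (K(d, Y) = (d**2 + Y**2) - 11 = (Y**2 + d**2) - 11 = -11 + Y**2 + d**2)
0**3*(K(-8, 4)/(-242) + 664/269) = 0**3*((-11 + 4**2 + (-8)**2)/(-242) + 664/269) = 0*((-11 + 16 + 64)*(-1/242) + 664*(1/269)) = 0*(69*(-1/242) + 664/269) = 0*(-69/242 + 664/269) = 0*(142127/65098) = 0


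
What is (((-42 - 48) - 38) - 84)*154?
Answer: -32648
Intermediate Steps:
(((-42 - 48) - 38) - 84)*154 = ((-90 - 38) - 84)*154 = (-128 - 84)*154 = -212*154 = -32648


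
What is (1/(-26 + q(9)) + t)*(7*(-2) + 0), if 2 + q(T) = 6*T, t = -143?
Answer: 26019/13 ≈ 2001.5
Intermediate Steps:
q(T) = -2 + 6*T
(1/(-26 + q(9)) + t)*(7*(-2) + 0) = (1/(-26 + (-2 + 6*9)) - 143)*(7*(-2) + 0) = (1/(-26 + (-2 + 54)) - 143)*(-14 + 0) = (1/(-26 + 52) - 143)*(-14) = (1/26 - 143)*(-14) = -3717/26*(-14) = 26019/13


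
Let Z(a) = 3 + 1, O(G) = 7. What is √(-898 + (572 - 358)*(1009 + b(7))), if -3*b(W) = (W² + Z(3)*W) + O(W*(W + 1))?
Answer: 2*√52259 ≈ 457.20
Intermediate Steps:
Z(a) = 4
b(W) = -7/3 - 4*W/3 - W²/3 (b(W) = -((W² + 4*W) + 7)/3 = -(7 + W² + 4*W)/3 = -7/3 - 4*W/3 - W²/3)
√(-898 + (572 - 358)*(1009 + b(7))) = √(-898 + (572 - 358)*(1009 + (-7/3 - 4/3*7 - ⅓*7²))) = √(-898 + 214*(1009 + (-7/3 - 28/3 - ⅓*49))) = √(-898 + 214*(1009 + (-7/3 - 28/3 - 49/3))) = √(-898 + 214*(1009 - 28)) = √(-898 + 214*981) = √(-898 + 209934) = √209036 = 2*√52259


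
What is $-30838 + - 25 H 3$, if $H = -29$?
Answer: $-28663$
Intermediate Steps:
$-30838 + - 25 H 3 = -30838 + \left(-25\right) \left(-29\right) 3 = -30838 + 725 \cdot 3 = -30838 + 2175 = -28663$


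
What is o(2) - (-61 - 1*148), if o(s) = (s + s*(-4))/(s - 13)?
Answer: 2305/11 ≈ 209.55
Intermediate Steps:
o(s) = -3*s/(-13 + s) (o(s) = (s - 4*s)/(-13 + s) = (-3*s)/(-13 + s) = -3*s/(-13 + s))
o(2) - (-61 - 1*148) = -3*2/(-13 + 2) - (-61 - 1*148) = -3*2/(-11) - (-61 - 148) = -3*2*(-1/11) - 1*(-209) = 6/11 + 209 = 2305/11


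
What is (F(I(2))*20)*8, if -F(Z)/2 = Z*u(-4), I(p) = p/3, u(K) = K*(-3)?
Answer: -2560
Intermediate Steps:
u(K) = -3*K
I(p) = p/3 (I(p) = p*(⅓) = p/3)
F(Z) = -24*Z (F(Z) = -2*Z*(-3*(-4)) = -2*Z*12 = -24*Z)
(F(I(2))*20)*8 = (-8*2*20)*8 = (-24*⅔*20)*8 = -16*20*8 = -320*8 = -2560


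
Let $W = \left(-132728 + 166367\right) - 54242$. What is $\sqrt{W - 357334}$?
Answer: $21 i \sqrt{857} \approx 614.77 i$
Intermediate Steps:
$W = -20603$ ($W = 33639 - 54242 = -20603$)
$\sqrt{W - 357334} = \sqrt{-20603 - 357334} = \sqrt{-377937} = 21 i \sqrt{857}$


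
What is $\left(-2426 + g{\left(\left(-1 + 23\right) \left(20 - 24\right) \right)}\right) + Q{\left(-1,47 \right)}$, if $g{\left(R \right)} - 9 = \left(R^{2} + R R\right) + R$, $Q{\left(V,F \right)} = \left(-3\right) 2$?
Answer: $12977$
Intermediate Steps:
$Q{\left(V,F \right)} = -6$
$g{\left(R \right)} = 9 + R + 2 R^{2}$ ($g{\left(R \right)} = 9 + \left(\left(R^{2} + R R\right) + R\right) = 9 + \left(\left(R^{2} + R^{2}\right) + R\right) = 9 + \left(2 R^{2} + R\right) = 9 + \left(R + 2 R^{2}\right) = 9 + R + 2 R^{2}$)
$\left(-2426 + g{\left(\left(-1 + 23\right) \left(20 - 24\right) \right)}\right) + Q{\left(-1,47 \right)} = \left(-2426 + \left(9 + \left(-1 + 23\right) \left(20 - 24\right) + 2 \left(\left(-1 + 23\right) \left(20 - 24\right)\right)^{2}\right)\right) - 6 = \left(-2426 + \left(9 + 22 \left(-4\right) + 2 \left(22 \left(-4\right)\right)^{2}\right)\right) - 6 = \left(-2426 + \left(9 - 88 + 2 \left(-88\right)^{2}\right)\right) - 6 = \left(-2426 + \left(9 - 88 + 2 \cdot 7744\right)\right) - 6 = \left(-2426 + \left(9 - 88 + 15488\right)\right) - 6 = \left(-2426 + 15409\right) - 6 = 12983 - 6 = 12977$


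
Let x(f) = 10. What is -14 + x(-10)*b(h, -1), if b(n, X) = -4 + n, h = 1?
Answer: -44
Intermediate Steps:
-14 + x(-10)*b(h, -1) = -14 + 10*(-4 + 1) = -14 + 10*(-3) = -14 - 30 = -44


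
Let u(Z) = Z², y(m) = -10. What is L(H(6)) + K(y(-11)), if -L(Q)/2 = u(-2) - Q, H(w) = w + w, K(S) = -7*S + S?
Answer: 76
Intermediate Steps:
K(S) = -6*S
H(w) = 2*w
L(Q) = -8 + 2*Q (L(Q) = -2*((-2)² - Q) = -2*(4 - Q) = -8 + 2*Q)
L(H(6)) + K(y(-11)) = (-8 + 2*(2*6)) - 6*(-10) = (-8 + 2*12) + 60 = (-8 + 24) + 60 = 16 + 60 = 76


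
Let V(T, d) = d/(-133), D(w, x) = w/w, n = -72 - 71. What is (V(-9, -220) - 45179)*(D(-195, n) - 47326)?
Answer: 284356379775/133 ≈ 2.1380e+9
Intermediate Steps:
n = -143
D(w, x) = 1
V(T, d) = -d/133 (V(T, d) = d*(-1/133) = -d/133)
(V(-9, -220) - 45179)*(D(-195, n) - 47326) = (-1/133*(-220) - 45179)*(1 - 47326) = (220/133 - 45179)*(-47325) = -6008587/133*(-47325) = 284356379775/133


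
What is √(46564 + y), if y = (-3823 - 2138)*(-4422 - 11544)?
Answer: √95219890 ≈ 9758.1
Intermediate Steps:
y = 95173326 (y = -5961*(-15966) = 95173326)
√(46564 + y) = √(46564 + 95173326) = √95219890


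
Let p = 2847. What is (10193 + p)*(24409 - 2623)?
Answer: 284089440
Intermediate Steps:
(10193 + p)*(24409 - 2623) = (10193 + 2847)*(24409 - 2623) = 13040*21786 = 284089440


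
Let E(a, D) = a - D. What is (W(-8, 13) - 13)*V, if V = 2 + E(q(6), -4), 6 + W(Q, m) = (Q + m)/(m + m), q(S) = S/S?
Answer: -3423/26 ≈ -131.65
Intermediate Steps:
q(S) = 1
W(Q, m) = -6 + (Q + m)/(2*m) (W(Q, m) = -6 + (Q + m)/(m + m) = -6 + (Q + m)/((2*m)) = -6 + (Q + m)*(1/(2*m)) = -6 + (Q + m)/(2*m))
V = 7 (V = 2 + (1 - 1*(-4)) = 2 + (1 + 4) = 2 + 5 = 7)
(W(-8, 13) - 13)*V = ((½)*(-8 - 11*13)/13 - 13)*7 = ((½)*(1/13)*(-8 - 143) - 13)*7 = ((½)*(1/13)*(-151) - 13)*7 = (-151/26 - 13)*7 = -489/26*7 = -3423/26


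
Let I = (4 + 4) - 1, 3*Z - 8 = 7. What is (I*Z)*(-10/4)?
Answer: -175/2 ≈ -87.500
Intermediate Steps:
Z = 5 (Z = 8/3 + (⅓)*7 = 8/3 + 7/3 = 5)
I = 7 (I = 8 - 1 = 7)
(I*Z)*(-10/4) = (7*5)*(-10/4) = 35*(-10*¼) = 35*(-5/2) = -175/2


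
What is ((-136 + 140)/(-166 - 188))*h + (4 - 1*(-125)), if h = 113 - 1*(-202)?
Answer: 7401/59 ≈ 125.44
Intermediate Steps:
h = 315 (h = 113 + 202 = 315)
((-136 + 140)/(-166 - 188))*h + (4 - 1*(-125)) = ((-136 + 140)/(-166 - 188))*315 + (4 - 1*(-125)) = (4/(-354))*315 + (4 + 125) = (4*(-1/354))*315 + 129 = -2/177*315 + 129 = -210/59 + 129 = 7401/59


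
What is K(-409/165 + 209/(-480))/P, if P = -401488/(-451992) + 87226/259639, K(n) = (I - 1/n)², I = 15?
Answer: 90845823971552079525/472425829614354548 ≈ 192.30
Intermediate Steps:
K(n) = (15 - 1/n)²
P = 17958424628/14669343861 (P = -401488*(-1/451992) + 87226*(1/259639) = 50186/56499 + 87226/259639 = 17958424628/14669343861 ≈ 1.2242)
K(-409/165 + 209/(-480))/P = ((-1 + 15*(-409/165 + 209/(-480)))²/(-409/165 + 209/(-480))²)/(17958424628/14669343861) = ((-1 + 15*(-409*1/165 + 209*(-1/480)))²/(-409*1/165 + 209*(-1/480))²)*(14669343861/17958424628) = ((-1 + 15*(-409/165 - 209/480))²/(-409/165 - 209/480)²)*(14669343861/17958424628) = ((-1 + 15*(-5129/1760))²/(-5129/1760)²)*(14669343861/17958424628) = (3097600*(-1 - 15387/352)²/26306641)*(14669343861/17958424628) = (3097600*(-15739/352)²/26306641)*(14669343861/17958424628) = ((3097600/26306641)*(247716121/123904))*(14669343861/17958424628) = (6192903025/26306641)*(14669343861/17958424628) = 90845823971552079525/472425829614354548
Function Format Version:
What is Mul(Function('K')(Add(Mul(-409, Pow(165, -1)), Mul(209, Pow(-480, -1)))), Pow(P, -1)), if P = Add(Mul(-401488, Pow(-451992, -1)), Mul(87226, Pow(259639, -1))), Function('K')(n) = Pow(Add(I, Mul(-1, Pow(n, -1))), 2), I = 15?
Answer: Rational(90845823971552079525, 472425829614354548) ≈ 192.30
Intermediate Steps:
Function('K')(n) = Pow(Add(15, Mul(-1, Pow(n, -1))), 2)
P = Rational(17958424628, 14669343861) (P = Add(Mul(-401488, Rational(-1, 451992)), Mul(87226, Rational(1, 259639))) = Add(Rational(50186, 56499), Rational(87226, 259639)) = Rational(17958424628, 14669343861) ≈ 1.2242)
Mul(Function('K')(Add(Mul(-409, Pow(165, -1)), Mul(209, Pow(-480, -1)))), Pow(P, -1)) = Mul(Mul(Pow(Add(Mul(-409, Pow(165, -1)), Mul(209, Pow(-480, -1))), -2), Pow(Add(-1, Mul(15, Add(Mul(-409, Pow(165, -1)), Mul(209, Pow(-480, -1))))), 2)), Pow(Rational(17958424628, 14669343861), -1)) = Mul(Mul(Pow(Add(Mul(-409, Rational(1, 165)), Mul(209, Rational(-1, 480))), -2), Pow(Add(-1, Mul(15, Add(Mul(-409, Rational(1, 165)), Mul(209, Rational(-1, 480))))), 2)), Rational(14669343861, 17958424628)) = Mul(Mul(Pow(Add(Rational(-409, 165), Rational(-209, 480)), -2), Pow(Add(-1, Mul(15, Add(Rational(-409, 165), Rational(-209, 480)))), 2)), Rational(14669343861, 17958424628)) = Mul(Mul(Pow(Rational(-5129, 1760), -2), Pow(Add(-1, Mul(15, Rational(-5129, 1760))), 2)), Rational(14669343861, 17958424628)) = Mul(Mul(Rational(3097600, 26306641), Pow(Add(-1, Rational(-15387, 352)), 2)), Rational(14669343861, 17958424628)) = Mul(Mul(Rational(3097600, 26306641), Pow(Rational(-15739, 352), 2)), Rational(14669343861, 17958424628)) = Mul(Mul(Rational(3097600, 26306641), Rational(247716121, 123904)), Rational(14669343861, 17958424628)) = Mul(Rational(6192903025, 26306641), Rational(14669343861, 17958424628)) = Rational(90845823971552079525, 472425829614354548)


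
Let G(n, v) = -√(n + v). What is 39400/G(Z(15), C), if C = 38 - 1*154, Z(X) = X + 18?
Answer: 39400*I*√83/83 ≈ 4324.7*I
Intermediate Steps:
Z(X) = 18 + X
C = -116 (C = 38 - 154 = -116)
39400/G(Z(15), C) = 39400/((-√((18 + 15) - 116))) = 39400/((-√(33 - 116))) = 39400/((-√(-83))) = 39400/((-I*√83)) = 39400*(I*√83/83) = 39400*I*√83/83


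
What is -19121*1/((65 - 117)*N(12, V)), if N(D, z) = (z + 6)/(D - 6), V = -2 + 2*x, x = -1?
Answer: 57363/52 ≈ 1103.1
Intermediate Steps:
V = -4 (V = -2 + 2*(-1) = -2 - 2 = -4)
N(D, z) = (6 + z)/(-6 + D)
-19121*1/((65 - 117)*N(12, V)) = -19121*(-6 + 12)/((6 - 4)*(65 - 117)) = -19121/((-52*2/6)) = -19121/((-26*2/3)) = -19121/((-52*⅓)) = -19121/(-52/3) = -19121*(-3/52) = 57363/52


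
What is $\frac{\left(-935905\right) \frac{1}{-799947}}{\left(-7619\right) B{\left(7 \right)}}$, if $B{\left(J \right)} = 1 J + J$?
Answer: $- \frac{935905}{85327146702} \approx -1.0968 \cdot 10^{-5}$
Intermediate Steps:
$B{\left(J \right)} = 2 J$ ($B{\left(J \right)} = J + J = 2 J$)
$\frac{\left(-935905\right) \frac{1}{-799947}}{\left(-7619\right) B{\left(7 \right)}} = \frac{\left(-935905\right) \frac{1}{-799947}}{\left(-7619\right) 2 \cdot 7} = \frac{\left(-935905\right) \left(- \frac{1}{799947}\right)}{\left(-7619\right) 14} = \frac{935905}{799947 \left(-106666\right)} = \frac{935905}{799947} \left(- \frac{1}{106666}\right) = - \frac{935905}{85327146702}$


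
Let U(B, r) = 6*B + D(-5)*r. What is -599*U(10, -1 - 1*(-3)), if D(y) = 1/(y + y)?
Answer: -179101/5 ≈ -35820.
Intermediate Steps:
D(y) = 1/(2*y)
U(B, r) = 6*B - r/10 (U(B, r) = 6*B + ((½)/(-5))*r = 6*B + ((½)*(-⅕))*r = 6*B - r/10)
-599*U(10, -1 - 1*(-3)) = -599*(6*10 - (-1 - 1*(-3))/10) = -599*(60 - (-1 + 3)/10) = -599*(60 - ⅒*2) = -599*(60 - ⅕) = -599*299/5 = -179101/5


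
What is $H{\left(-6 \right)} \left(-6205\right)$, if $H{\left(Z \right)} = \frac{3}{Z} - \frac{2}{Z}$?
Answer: $\frac{6205}{6} \approx 1034.2$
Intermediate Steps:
$H{\left(Z \right)} = \frac{1}{Z}$
$H{\left(-6 \right)} \left(-6205\right) = \frac{1}{-6} \left(-6205\right) = \left(- \frac{1}{6}\right) \left(-6205\right) = \frac{6205}{6}$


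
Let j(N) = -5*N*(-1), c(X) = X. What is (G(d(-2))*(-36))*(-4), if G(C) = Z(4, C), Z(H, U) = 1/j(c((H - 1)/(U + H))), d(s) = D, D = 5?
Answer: 432/5 ≈ 86.400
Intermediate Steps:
d(s) = 5
j(N) = 5*N
Z(H, U) = (H + U)/(5*(-1 + H)) (Z(H, U) = 1/(5*((H - 1)/(U + H))) = 1/(5*((-1 + H)/(H + U))) = 1/(5*(-1 + H)/(H + U)) = (H + U)/(5*(-1 + H)))
G(C) = 4/15 + C/15 (G(C) = (4 + C)/(5*(-1 + 4)) = (⅕)*(4 + C)/3 = (⅕)*(⅓)*(4 + C) = 4/15 + C/15)
(G(d(-2))*(-36))*(-4) = ((4/15 + (1/15)*5)*(-36))*(-4) = ((4/15 + ⅓)*(-36))*(-4) = ((⅗)*(-36))*(-4) = -108/5*(-4) = 432/5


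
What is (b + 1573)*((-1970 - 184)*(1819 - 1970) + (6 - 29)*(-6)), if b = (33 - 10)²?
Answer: 683973984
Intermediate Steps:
b = 529 (b = 23² = 529)
(b + 1573)*((-1970 - 184)*(1819 - 1970) + (6 - 29)*(-6)) = (529 + 1573)*((-1970 - 184)*(1819 - 1970) + (6 - 29)*(-6)) = 2102*(-2154*(-151) - 23*(-6)) = 2102*(325254 + 138) = 2102*325392 = 683973984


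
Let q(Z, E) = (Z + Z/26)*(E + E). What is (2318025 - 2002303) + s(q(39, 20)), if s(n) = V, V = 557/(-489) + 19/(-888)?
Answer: 45698697199/144744 ≈ 3.1572e+5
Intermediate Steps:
V = -167969/144744 (V = 557*(-1/489) + 19*(-1/888) = -557/489 - 19/888 = -167969/144744 ≈ -1.1605)
q(Z, E) = 27*E*Z/13 (q(Z, E) = (Z + Z*(1/26))*(2*E) = (Z + Z/26)*(2*E) = (27*Z/26)*(2*E) = 27*E*Z/13)
s(n) = -167969/144744
(2318025 - 2002303) + s(q(39, 20)) = (2318025 - 2002303) - 167969/144744 = 315722 - 167969/144744 = 45698697199/144744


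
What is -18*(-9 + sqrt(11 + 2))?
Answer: 162 - 18*sqrt(13) ≈ 97.100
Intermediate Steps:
-18*(-9 + sqrt(11 + 2)) = -18*(-9 + sqrt(13)) = 162 - 18*sqrt(13)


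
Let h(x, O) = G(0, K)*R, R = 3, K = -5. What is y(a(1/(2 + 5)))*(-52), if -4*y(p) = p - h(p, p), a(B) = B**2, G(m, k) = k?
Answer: 9568/49 ≈ 195.27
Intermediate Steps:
h(x, O) = -15 (h(x, O) = -5*3 = -15)
y(p) = -15/4 - p/4 (y(p) = -(p - 1*(-15))/4 = -(p + 15)/4 = -(15 + p)/4 = -15/4 - p/4)
y(a(1/(2 + 5)))*(-52) = (-15/4 - 1/(4*(2 + 5)**2))*(-52) = (-15/4 - (1/7)**2/4)*(-52) = (-15/4 - 1/4*1/49)*(-52) = (-15/4 - 1/196)*(-52) = -184/49*(-52) = 9568/49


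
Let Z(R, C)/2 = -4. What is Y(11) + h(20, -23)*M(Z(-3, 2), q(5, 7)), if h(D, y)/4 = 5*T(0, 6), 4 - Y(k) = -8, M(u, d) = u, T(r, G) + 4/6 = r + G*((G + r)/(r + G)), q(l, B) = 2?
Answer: -2524/3 ≈ -841.33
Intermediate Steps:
Z(R, C) = -8 (Z(R, C) = 2*(-4) = -8)
T(r, G) = -⅔ + G + r (T(r, G) = -⅔ + (r + G*((G + r)/(r + G))) = -⅔ + (r + G*((G + r)/(G + r))) = -⅔ + (r + G*1) = -⅔ + (r + G) = -⅔ + (G + r) = -⅔ + G + r)
Y(k) = 12 (Y(k) = 4 - 1*(-8) = 4 + 8 = 12)
h(D, y) = 320/3 (h(D, y) = 4*(5*(-⅔ + 6 + 0)) = 4*(5*(16/3)) = 4*(80/3) = 320/3)
Y(11) + h(20, -23)*M(Z(-3, 2), q(5, 7)) = 12 + (320/3)*(-8) = 12 - 2560/3 = -2524/3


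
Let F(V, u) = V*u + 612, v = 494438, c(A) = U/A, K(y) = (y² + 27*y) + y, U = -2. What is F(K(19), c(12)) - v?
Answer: -2963849/6 ≈ -4.9398e+5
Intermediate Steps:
K(y) = y² + 28*y
c(A) = -2/A
F(V, u) = 612 + V*u
F(K(19), c(12)) - v = (612 + (19*(28 + 19))*(-2/12)) - 1*494438 = (612 + (19*47)*(-2*1/12)) - 494438 = (612 + 893*(-⅙)) - 494438 = (612 - 893/6) - 494438 = 2779/6 - 494438 = -2963849/6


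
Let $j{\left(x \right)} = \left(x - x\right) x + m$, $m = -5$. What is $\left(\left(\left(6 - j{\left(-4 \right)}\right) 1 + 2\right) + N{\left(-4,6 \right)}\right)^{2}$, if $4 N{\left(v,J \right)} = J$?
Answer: $\frac{841}{4} \approx 210.25$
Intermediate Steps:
$N{\left(v,J \right)} = \frac{J}{4}$
$j{\left(x \right)} = -5$ ($j{\left(x \right)} = \left(x - x\right) x - 5 = 0 x - 5 = 0 - 5 = -5$)
$\left(\left(\left(6 - j{\left(-4 \right)}\right) 1 + 2\right) + N{\left(-4,6 \right)}\right)^{2} = \left(\left(\left(6 - -5\right) 1 + 2\right) + \frac{1}{4} \cdot 6\right)^{2} = \left(\left(\left(6 + 5\right) 1 + 2\right) + \frac{3}{2}\right)^{2} = \left(\left(11 \cdot 1 + 2\right) + \frac{3}{2}\right)^{2} = \left(\left(11 + 2\right) + \frac{3}{2}\right)^{2} = \left(13 + \frac{3}{2}\right)^{2} = \left(\frac{29}{2}\right)^{2} = \frac{841}{4}$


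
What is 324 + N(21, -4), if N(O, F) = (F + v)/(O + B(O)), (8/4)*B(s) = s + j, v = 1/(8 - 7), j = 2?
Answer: 21054/65 ≈ 323.91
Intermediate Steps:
v = 1 (v = 1/1 = 1)
B(s) = 1 + s/2 (B(s) = (s + 2)/2 = (2 + s)/2 = 1 + s/2)
N(O, F) = (1 + F)/(1 + 3*O/2) (N(O, F) = (F + 1)/(O + (1 + O/2)) = (1 + F)/(1 + 3*O/2))
324 + N(21, -4) = 324 + 2*(1 - 4)/(2 + 3*21) = 324 + 2*(-3)/(2 + 63) = 324 + 2*(-3)/65 = 324 + 2*(1/65)*(-3) = 324 - 6/65 = 21054/65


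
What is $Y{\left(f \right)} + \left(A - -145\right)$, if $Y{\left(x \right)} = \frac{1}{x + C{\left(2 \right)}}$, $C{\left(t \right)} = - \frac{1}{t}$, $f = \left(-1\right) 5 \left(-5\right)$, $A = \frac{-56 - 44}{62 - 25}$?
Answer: $\frac{258059}{1813} \approx 142.34$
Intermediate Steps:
$A = - \frac{100}{37} \approx -2.7027$
$f = 25$ ($f = \left(-5\right) \left(-5\right) = 25$)
$Y{\left(x \right)} = \frac{1}{- \frac{1}{2} + x}$ ($Y{\left(x \right)} = \frac{1}{x - \frac{1}{2}} = \frac{1}{- \frac{1}{2} + x}$)
$Y{\left(f \right)} + \left(A - -145\right) = \frac{2}{-1 + 2 \cdot 25} - - \frac{5265}{37} = \frac{2}{-1 + 50} + \left(- \frac{100}{37} + 145\right) = \frac{2}{49} + \frac{5265}{37} = \frac{258059}{1813}$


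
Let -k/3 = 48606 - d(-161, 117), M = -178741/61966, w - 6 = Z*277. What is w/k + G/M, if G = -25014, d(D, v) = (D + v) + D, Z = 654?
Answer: 75647111552456/8724526951 ≈ 8670.6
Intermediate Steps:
d(D, v) = v + 2*D
w = 181164 (w = 6 + 654*277 = 6 + 181158 = 181164)
M = -178741/61966 (M = -178741*1/61966 = -178741/61966 ≈ -2.8845)
k = -146433 (k = -3*(48606 - (117 + 2*(-161))) = -3*(48606 - (117 - 322)) = -3*(48606 - 1*(-205)) = -3*(48606 + 205) = -3*48811 = -146433)
w/k + G/M = 181164/(-146433) - 25014/(-178741/61966) = 181164*(-1/146433) - 25014*(-61966/178741) = -60388/48811 + 1550017524/178741 = 75647111552456/8724526951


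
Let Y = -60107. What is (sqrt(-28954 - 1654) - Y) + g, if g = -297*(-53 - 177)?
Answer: 128417 + 4*I*sqrt(1913) ≈ 1.2842e+5 + 174.95*I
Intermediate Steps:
g = 68310 (g = -297*(-230) = 68310)
(sqrt(-28954 - 1654) - Y) + g = (sqrt(-28954 - 1654) - 1*(-60107)) + 68310 = (sqrt(-30608) + 60107) + 68310 = (4*I*sqrt(1913) + 60107) + 68310 = (60107 + 4*I*sqrt(1913)) + 68310 = 128417 + 4*I*sqrt(1913)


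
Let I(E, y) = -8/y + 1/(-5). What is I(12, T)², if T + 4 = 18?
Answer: 729/1225 ≈ 0.59510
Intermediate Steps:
T = 14 (T = -4 + 18 = 14)
I(E, y) = -⅕ - 8/y (I(E, y) = -8/y + 1*(-⅕) = -8/y - ⅕ = -⅕ - 8/y)
I(12, T)² = ((⅕)*(-40 - 1*14)/14)² = ((⅕)*(1/14)*(-40 - 14))² = ((⅕)*(1/14)*(-54))² = (-27/35)² = 729/1225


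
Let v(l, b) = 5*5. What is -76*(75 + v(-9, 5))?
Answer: -7600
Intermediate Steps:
v(l, b) = 25
-76*(75 + v(-9, 5)) = -76*(75 + 25) = -76*100 = -7600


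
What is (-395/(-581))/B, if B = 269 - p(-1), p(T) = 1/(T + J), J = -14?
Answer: 5925/2344916 ≈ 0.0025267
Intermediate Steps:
p(T) = 1/(-14 + T) (p(T) = 1/(T - 14) = 1/(-14 + T))
B = 4036/15 (B = 269 - 1/(-14 - 1) = 269 - 1/(-15) = 269 - 1*(-1/15) = 269 + 1/15 = 4036/15 ≈ 269.07)
(-395/(-581))/B = (-395/(-581))/(4036/15) = -395*(-1/581)*(15/4036) = (395/581)*(15/4036) = 5925/2344916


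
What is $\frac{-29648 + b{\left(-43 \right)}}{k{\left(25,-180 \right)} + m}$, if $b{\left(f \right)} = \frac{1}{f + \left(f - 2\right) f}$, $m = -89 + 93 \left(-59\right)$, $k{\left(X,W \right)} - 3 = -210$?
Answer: $\frac{56094015}{10941436} \approx 5.1267$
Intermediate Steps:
$k{\left(X,W \right)} = -207$ ($k{\left(X,W \right)} = 3 - 210 = -207$)
$m = -5576$ ($m = -89 - 5487 = -5576$)
$b{\left(f \right)} = \frac{1}{f + f \left(-2 + f\right)}$ ($b{\left(f \right)} = \frac{1}{f + \left(-2 + f\right) f} = \frac{1}{f + f \left(-2 + f\right)}$)
$\frac{-29648 + b{\left(-43 \right)}}{k{\left(25,-180 \right)} + m} = \frac{-29648 + \frac{1}{\left(-43\right) \left(-1 - 43\right)}}{-207 - 5576} = \frac{-29648 - \frac{1}{43 \left(-44\right)}}{-5783} = \left(-29648 - - \frac{1}{1892}\right) \left(- \frac{1}{5783}\right) = \left(-29648 + \frac{1}{1892}\right) \left(- \frac{1}{5783}\right) = \left(- \frac{56094015}{1892}\right) \left(- \frac{1}{5783}\right) = \frac{56094015}{10941436}$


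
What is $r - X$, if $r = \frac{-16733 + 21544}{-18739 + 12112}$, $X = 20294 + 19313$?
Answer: $- \frac{262480400}{6627} \approx -39608.0$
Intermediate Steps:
$X = 39607$
$r = - \frac{4811}{6627}$ ($r = \frac{4811}{-6627} = 4811 \left(- \frac{1}{6627}\right) = - \frac{4811}{6627} \approx -0.72597$)
$r - X = - \frac{4811}{6627} - 39607 = - \frac{262480400}{6627}$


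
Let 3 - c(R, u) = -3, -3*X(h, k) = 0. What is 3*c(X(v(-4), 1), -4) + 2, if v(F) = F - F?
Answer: 20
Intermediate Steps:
v(F) = 0
X(h, k) = 0 (X(h, k) = -⅓*0 = 0)
c(R, u) = 6 (c(R, u) = 3 - 1*(-3) = 3 + 3 = 6)
3*c(X(v(-4), 1), -4) + 2 = 3*6 + 2 = 18 + 2 = 20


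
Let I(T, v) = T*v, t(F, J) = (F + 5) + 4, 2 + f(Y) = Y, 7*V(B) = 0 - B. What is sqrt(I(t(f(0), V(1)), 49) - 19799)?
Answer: 32*I*sqrt(19) ≈ 139.48*I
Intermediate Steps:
V(B) = -B/7 (V(B) = (0 - B)/7 = (-B)/7 = -B/7)
f(Y) = -2 + Y
t(F, J) = 9 + F (t(F, J) = (5 + F) + 4 = 9 + F)
sqrt(I(t(f(0), V(1)), 49) - 19799) = sqrt((9 + (-2 + 0))*49 - 19799) = sqrt((9 - 2)*49 - 19799) = sqrt(7*49 - 19799) = sqrt(343 - 19799) = sqrt(-19456) = 32*I*sqrt(19)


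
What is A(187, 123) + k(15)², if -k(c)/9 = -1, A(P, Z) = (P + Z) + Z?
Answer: 514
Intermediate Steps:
A(P, Z) = P + 2*Z
k(c) = 9 (k(c) = -9*(-1) = 9)
A(187, 123) + k(15)² = (187 + 2*123) + 9² = (187 + 246) + 81 = 433 + 81 = 514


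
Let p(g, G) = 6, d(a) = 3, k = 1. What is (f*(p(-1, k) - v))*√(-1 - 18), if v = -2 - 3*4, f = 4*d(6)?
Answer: 240*I*√19 ≈ 1046.1*I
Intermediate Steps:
f = 12 (f = 4*3 = 12)
v = -14 (v = -2 - 12 = -14)
(f*(p(-1, k) - v))*√(-1 - 18) = (12*(6 - 1*(-14)))*√(-1 - 18) = (12*(6 + 14))*√(-19) = (12*20)*(I*√19) = 240*(I*√19) = 240*I*√19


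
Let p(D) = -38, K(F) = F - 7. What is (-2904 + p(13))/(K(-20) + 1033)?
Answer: -1471/503 ≈ -2.9245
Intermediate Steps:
K(F) = -7 + F
(-2904 + p(13))/(K(-20) + 1033) = (-2904 - 38)/((-7 - 20) + 1033) = -2942/(-27 + 1033) = -2942/1006 = -2942*1/1006 = -1471/503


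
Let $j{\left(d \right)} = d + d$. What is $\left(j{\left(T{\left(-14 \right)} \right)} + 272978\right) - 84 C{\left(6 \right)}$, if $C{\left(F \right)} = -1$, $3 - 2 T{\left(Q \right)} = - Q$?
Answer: $273051$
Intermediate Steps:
$T{\left(Q \right)} = \frac{3}{2} + \frac{Q}{2}$ ($T{\left(Q \right)} = \frac{3}{2} - \frac{\left(-1\right) Q}{2} = \frac{3}{2} + \frac{Q}{2}$)
$j{\left(d \right)} = 2 d$
$\left(j{\left(T{\left(-14 \right)} \right)} + 272978\right) - 84 C{\left(6 \right)} = \left(2 \left(\frac{3}{2} + \frac{1}{2} \left(-14\right)\right) + 272978\right) - -84 = \left(2 \left(\frac{3}{2} - 7\right) + 272978\right) + 84 = \left(2 \left(- \frac{11}{2}\right) + 272978\right) + 84 = \left(-11 + 272978\right) + 84 = 272967 + 84 = 273051$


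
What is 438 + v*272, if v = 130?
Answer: 35798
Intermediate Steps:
438 + v*272 = 438 + 130*272 = 438 + 35360 = 35798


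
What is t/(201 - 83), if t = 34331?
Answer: 34331/118 ≈ 290.94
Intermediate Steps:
t/(201 - 83) = 34331/(201 - 83) = 34331/118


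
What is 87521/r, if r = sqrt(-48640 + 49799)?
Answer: 87521*sqrt(1159)/1159 ≈ 2570.8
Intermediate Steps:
r = sqrt(1159) ≈ 34.044
87521/r = 87521/(sqrt(1159)) = 87521*(sqrt(1159)/1159) = 87521*sqrt(1159)/1159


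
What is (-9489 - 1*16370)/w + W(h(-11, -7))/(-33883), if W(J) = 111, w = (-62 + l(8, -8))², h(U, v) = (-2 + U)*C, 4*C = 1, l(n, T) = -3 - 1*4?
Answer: -876708968/161316963 ≈ -5.4347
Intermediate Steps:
l(n, T) = -7 (l(n, T) = -3 - 4 = -7)
C = ¼ (C = (¼)*1 = ¼ ≈ 0.25000)
h(U, v) = -½ + U/4 (h(U, v) = (-2 + U)*(¼) = -½ + U/4)
w = 4761 (w = (-62 - 7)² = (-69)² = 4761)
(-9489 - 1*16370)/w + W(h(-11, -7))/(-33883) = (-9489 - 1*16370)/4761 + 111/(-33883) = (-9489 - 16370)*(1/4761) + 111*(-1/33883) = -25859*1/4761 - 111/33883 = -25859/4761 - 111/33883 = -876708968/161316963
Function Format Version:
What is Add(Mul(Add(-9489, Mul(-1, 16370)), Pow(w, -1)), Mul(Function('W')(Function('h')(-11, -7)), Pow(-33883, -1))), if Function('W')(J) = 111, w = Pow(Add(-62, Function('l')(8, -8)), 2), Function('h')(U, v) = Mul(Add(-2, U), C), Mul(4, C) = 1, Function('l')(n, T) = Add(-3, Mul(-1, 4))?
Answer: Rational(-876708968, 161316963) ≈ -5.4347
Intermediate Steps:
Function('l')(n, T) = -7 (Function('l')(n, T) = Add(-3, -4) = -7)
C = Rational(1, 4) (C = Mul(Rational(1, 4), 1) = Rational(1, 4) ≈ 0.25000)
Function('h')(U, v) = Add(Rational(-1, 2), Mul(Rational(1, 4), U)) (Function('h')(U, v) = Mul(Add(-2, U), Rational(1, 4)) = Add(Rational(-1, 2), Mul(Rational(1, 4), U)))
w = 4761 (w = Pow(Add(-62, -7), 2) = Pow(-69, 2) = 4761)
Add(Mul(Add(-9489, Mul(-1, 16370)), Pow(w, -1)), Mul(Function('W')(Function('h')(-11, -7)), Pow(-33883, -1))) = Add(Mul(Add(-9489, Mul(-1, 16370)), Pow(4761, -1)), Mul(111, Pow(-33883, -1))) = Add(Mul(Add(-9489, -16370), Rational(1, 4761)), Mul(111, Rational(-1, 33883))) = Add(Mul(-25859, Rational(1, 4761)), Rational(-111, 33883)) = Add(Rational(-25859, 4761), Rational(-111, 33883)) = Rational(-876708968, 161316963)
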